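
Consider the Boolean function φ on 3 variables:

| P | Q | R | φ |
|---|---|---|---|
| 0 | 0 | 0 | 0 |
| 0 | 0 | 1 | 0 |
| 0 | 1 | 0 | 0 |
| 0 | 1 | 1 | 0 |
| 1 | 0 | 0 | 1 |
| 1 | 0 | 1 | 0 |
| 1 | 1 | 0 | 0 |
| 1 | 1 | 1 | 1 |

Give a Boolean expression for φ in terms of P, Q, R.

Collect the rows where φ=1 — (1,0,0), (1,1,1) — and write one minterm per row: P·¬Q·¬R, P·Q·R. Their union (logical OR) reproduces the table exactly.

φ(P, Q, R) = ((P · Q') · R') + ((P · Q) · R)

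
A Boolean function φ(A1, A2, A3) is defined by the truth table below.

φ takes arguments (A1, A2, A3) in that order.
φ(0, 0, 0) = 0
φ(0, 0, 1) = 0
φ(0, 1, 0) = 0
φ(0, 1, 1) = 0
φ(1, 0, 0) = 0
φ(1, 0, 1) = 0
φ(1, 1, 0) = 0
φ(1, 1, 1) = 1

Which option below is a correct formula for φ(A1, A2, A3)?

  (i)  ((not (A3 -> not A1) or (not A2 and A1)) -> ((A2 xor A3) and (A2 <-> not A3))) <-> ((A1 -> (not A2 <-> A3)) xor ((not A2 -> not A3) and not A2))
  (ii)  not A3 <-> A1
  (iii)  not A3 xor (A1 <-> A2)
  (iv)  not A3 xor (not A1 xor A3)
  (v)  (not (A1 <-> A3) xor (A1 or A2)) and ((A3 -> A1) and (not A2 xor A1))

(i) fails at (0,0,1): the formula yields 1, φ is 0.
(ii) fails at (0,0,1): the formula yields 1, φ is 0.
(iii) fails at (0,0,1): the formula yields 1, φ is 0.
(iv) fails at (1,0,0): the formula yields 1, φ is 0.
Only (v) survives; checking it on all 8 rows confirms it matches φ.

v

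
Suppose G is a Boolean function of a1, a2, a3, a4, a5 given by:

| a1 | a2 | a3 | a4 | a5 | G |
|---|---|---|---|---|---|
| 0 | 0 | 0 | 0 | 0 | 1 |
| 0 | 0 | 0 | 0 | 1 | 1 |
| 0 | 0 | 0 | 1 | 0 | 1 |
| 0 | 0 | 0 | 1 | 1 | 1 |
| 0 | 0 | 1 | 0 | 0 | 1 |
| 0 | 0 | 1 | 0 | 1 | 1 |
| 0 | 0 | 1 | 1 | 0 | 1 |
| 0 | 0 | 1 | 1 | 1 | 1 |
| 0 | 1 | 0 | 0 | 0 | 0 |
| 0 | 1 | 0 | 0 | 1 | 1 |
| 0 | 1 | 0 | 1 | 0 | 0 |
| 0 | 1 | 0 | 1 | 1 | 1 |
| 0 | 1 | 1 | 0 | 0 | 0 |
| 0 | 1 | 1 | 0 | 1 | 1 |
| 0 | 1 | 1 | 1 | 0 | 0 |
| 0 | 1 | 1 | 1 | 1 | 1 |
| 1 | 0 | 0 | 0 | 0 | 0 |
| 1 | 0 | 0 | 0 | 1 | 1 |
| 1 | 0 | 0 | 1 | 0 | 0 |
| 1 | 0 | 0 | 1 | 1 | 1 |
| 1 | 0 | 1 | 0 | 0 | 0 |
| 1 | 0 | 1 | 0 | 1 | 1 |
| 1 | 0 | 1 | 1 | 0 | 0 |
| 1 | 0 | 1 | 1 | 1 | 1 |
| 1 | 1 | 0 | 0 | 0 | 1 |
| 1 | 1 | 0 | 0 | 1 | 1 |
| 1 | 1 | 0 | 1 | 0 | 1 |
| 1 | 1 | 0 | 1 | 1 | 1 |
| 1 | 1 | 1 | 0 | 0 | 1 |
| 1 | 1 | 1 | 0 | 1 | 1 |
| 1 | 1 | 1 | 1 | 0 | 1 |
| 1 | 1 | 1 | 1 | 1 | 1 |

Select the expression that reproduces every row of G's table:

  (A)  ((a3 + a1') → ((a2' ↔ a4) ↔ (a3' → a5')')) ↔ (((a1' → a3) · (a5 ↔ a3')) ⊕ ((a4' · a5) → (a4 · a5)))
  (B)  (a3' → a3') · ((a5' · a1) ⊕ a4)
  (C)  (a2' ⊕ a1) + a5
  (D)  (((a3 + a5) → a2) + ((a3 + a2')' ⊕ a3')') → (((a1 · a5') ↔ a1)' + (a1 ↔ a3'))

C

(A) fails at (0,0,0,1,0): the formula yields 0, G is 1.
(B) fails at (0,0,0,0,0): the formula yields 0, G is 1.
(D) fails at (0,0,0,0,0): the formula yields 0, G is 1.
(C) is the remaining candidate, and it agrees with G on all 32 inputs.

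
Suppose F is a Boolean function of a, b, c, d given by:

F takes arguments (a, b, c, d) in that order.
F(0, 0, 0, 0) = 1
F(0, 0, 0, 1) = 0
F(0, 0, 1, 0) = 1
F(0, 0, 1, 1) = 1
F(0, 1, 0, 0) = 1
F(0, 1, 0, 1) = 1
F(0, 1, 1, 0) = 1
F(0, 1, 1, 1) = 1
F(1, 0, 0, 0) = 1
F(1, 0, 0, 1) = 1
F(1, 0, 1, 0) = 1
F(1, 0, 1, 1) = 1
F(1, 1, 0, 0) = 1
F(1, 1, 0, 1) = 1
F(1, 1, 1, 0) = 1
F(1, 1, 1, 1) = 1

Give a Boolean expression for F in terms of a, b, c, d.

Only row (0,0,0,1) gives 0. So F is 1 everywhere except there — the complement of the minterm ¬a·¬b·¬c·d.

F(a, b, c, d) = (((a' · b') · c') · d)'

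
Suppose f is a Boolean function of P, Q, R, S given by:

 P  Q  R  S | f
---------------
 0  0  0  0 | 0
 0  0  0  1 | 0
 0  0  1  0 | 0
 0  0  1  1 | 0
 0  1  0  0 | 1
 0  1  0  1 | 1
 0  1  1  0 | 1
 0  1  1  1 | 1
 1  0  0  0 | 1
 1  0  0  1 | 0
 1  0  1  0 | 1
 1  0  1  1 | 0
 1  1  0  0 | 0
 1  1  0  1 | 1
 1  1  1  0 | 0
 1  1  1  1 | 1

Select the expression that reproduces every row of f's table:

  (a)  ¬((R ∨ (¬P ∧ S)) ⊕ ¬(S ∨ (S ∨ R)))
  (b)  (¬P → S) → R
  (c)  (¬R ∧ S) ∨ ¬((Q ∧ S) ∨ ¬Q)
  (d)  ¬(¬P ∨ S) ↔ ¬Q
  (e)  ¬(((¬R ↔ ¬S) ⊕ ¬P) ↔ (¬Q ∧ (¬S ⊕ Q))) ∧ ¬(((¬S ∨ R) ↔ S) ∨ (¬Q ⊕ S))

d

(a) fails at (0,1,0,0): the formula yields 0, f is 1.
(b) fails at (0,0,0,0): the formula yields 1, f is 0.
(c) fails at (0,0,0,1): the formula yields 1, f is 0.
(e) fails at (0,0,0,1): the formula yields 1, f is 0.
That leaves (d). Evaluating it on every row reproduces the table of f exactly.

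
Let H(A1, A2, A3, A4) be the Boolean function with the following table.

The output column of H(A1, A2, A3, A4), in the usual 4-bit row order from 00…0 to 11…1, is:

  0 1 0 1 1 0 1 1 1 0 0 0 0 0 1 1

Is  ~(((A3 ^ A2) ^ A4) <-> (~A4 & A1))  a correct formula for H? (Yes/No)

Evaluate ~(((A3 ^ A2) ^ A4) <-> (~A4 & A1)) on each row and compare to H:
  A1=0, A2=0, A3=0, A4=0: formula gives 0, H = 0 ✓
  A1=0, A2=0, A3=0, A4=1: formula gives 1, H = 1 ✓
  A1=0, A2=0, A3=1, A4=0: formula gives 1, but H = 0 ✗
Row (0,0,1,0) is a counterexample, so the formula is not equivalent to H.

No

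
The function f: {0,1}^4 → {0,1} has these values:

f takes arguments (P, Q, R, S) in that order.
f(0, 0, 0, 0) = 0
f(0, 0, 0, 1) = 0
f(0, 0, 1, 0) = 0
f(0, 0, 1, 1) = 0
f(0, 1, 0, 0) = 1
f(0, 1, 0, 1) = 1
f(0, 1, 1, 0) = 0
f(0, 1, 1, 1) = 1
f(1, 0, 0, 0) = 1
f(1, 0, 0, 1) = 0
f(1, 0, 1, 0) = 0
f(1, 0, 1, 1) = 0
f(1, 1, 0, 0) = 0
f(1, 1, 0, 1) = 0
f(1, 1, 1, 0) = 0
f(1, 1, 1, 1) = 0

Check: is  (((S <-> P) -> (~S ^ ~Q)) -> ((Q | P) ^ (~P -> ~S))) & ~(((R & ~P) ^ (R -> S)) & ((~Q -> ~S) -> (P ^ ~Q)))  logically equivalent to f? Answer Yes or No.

Test each input against both f and the formula:
  P=0, Q=0, R=0, S=0: formula gives 0, f = 0 ✓
  P=0, Q=0, R=0, S=1: formula gives 0, f = 0 ✓
  P=0, Q=0, R=1, S=0: formula gives 0, f = 0 ✓
  P=0, Q=0, R=1, S=1: formula gives 0, f = 0 ✓
  P=0, Q=1, R=0, S=0: formula gives 0, but f = 1 ✗
A single disagreement suffices: at (0,1,0,0) they differ, so the formula does not compute f.

No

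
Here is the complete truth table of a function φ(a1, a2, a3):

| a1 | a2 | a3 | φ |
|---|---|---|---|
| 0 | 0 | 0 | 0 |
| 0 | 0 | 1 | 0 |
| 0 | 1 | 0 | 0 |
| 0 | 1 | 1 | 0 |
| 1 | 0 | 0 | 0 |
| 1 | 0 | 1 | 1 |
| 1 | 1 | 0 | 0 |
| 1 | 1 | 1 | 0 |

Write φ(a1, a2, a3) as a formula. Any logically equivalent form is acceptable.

φ is 1 on exactly one input, (1,0,1), whose minterm is a1·¬a2·a3. So φ is just that conjunction.

φ(a1, a2, a3) = (a1 ∧ ¬a2) ∧ a3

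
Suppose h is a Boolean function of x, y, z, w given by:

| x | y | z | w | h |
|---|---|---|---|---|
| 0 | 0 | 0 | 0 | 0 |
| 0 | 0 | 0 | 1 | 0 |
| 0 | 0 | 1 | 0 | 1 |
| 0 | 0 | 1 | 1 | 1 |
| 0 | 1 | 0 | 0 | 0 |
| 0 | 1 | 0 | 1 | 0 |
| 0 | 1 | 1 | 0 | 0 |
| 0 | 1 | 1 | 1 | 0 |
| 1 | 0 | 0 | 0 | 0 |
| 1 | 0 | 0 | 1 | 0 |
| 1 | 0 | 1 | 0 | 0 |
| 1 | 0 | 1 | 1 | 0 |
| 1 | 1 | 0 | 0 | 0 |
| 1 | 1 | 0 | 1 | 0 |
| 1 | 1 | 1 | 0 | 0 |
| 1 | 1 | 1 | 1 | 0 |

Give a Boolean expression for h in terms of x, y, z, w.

The 1-rows are (0,0,1,0), (0,0,1,1). Each contributes one minterm — ¬x·¬y·z·¬w; ¬x·¬y·z·w — and their disjunction is a sum-of-products form of h.

h(x, y, z, w) = (((not x and not y) and z) and not w) or (((not x and not y) and z) and w)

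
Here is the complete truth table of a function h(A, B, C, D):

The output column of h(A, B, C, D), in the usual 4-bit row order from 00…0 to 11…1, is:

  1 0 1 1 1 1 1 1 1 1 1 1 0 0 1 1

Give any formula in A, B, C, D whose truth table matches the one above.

The 0-rows are (0,0,0,1), (1,1,0,0), (1,1,0,1). Take each as a conjunction (¬A·¬B·¬C·D, A·B·¬C·¬D, A·B·¬C·D), form their disjunction, and complement — that gives a formula that is 1 everywhere h is.

h(A, B, C, D) = not (((((not A and not B) and not C) and D) or (((A and B) and not C) and not D)) or (((A and B) and not C) and D))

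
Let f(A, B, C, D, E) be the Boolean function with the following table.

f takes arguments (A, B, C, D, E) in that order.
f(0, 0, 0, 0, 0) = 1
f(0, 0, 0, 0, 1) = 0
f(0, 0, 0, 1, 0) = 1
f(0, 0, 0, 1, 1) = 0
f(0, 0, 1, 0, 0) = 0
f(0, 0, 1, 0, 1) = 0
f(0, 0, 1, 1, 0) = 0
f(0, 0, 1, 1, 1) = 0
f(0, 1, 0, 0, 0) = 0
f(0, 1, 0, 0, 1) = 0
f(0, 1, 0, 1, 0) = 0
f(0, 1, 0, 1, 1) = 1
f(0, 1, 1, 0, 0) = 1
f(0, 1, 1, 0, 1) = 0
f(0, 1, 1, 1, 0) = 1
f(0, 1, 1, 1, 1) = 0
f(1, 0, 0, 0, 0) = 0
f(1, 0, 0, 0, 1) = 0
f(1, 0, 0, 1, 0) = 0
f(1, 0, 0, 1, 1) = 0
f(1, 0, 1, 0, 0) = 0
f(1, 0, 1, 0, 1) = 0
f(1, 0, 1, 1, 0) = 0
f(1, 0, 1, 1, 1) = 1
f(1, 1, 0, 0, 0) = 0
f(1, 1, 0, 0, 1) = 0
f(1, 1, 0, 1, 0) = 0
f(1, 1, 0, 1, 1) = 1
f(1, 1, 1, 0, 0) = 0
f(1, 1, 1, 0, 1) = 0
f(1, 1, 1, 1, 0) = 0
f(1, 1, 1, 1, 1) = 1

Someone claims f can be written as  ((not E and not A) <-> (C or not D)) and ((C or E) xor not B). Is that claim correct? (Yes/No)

No

Check the formula against f row by row:
  A=0, B=0, C=0, D=0, E=0: formula gives 1, f = 1 ✓
  A=0, B=0, C=0, D=0, E=1: formula gives 0, f = 0 ✓
  A=0, B=0, C=0, D=1, E=0: formula gives 0, but f = 1 ✗
Row (0,0,0,1,0) is a counterexample, so the formula is not equivalent to f.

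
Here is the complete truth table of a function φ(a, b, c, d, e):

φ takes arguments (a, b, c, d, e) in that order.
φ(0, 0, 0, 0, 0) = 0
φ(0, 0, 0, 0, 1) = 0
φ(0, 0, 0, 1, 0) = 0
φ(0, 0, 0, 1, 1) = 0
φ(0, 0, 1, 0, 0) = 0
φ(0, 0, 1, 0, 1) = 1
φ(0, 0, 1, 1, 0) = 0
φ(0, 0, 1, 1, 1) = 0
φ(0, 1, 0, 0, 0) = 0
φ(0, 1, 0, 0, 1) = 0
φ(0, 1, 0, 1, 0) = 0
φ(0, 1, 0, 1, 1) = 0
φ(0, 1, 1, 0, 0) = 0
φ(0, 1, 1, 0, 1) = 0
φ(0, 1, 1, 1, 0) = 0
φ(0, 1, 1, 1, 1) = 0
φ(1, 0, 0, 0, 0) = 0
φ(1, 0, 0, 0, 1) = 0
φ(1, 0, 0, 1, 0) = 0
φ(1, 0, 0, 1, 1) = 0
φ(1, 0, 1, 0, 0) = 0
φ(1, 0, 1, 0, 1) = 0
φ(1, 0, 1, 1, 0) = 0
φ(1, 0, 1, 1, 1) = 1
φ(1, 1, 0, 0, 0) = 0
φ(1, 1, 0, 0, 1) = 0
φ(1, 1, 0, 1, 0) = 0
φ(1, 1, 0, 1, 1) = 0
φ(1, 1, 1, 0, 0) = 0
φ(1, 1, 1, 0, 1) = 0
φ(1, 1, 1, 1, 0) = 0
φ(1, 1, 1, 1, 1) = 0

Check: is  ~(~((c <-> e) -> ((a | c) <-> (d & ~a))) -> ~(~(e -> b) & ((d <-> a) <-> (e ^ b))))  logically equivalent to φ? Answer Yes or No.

Yes

Check the formula against φ row by row:
  a=0, b=0, c=0, d=0, e=0: formula gives 0, φ = 0 ✓
  a=0, b=0, c=0, d=0, e=1: formula gives 0, φ = 0 ✓
  a=0, b=0, c=0, d=1, e=0: formula gives 0, φ = 0 ✓
  a=0, b=0, c=0, d=1, e=1: formula gives 0, φ = 0 ✓
  … (the remaining 28 rows also agree.)
No disagreement on any input; they are logically equivalent.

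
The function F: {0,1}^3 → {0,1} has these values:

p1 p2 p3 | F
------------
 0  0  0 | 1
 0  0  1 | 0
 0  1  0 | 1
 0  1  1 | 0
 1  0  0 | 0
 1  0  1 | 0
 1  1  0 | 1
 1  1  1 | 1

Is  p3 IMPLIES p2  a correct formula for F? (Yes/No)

Test each input against both F and the formula:
  p1=0, p2=0, p3=0: formula gives 1, F = 1 ✓
  p1=0, p2=0, p3=1: formula gives 0, F = 0 ✓
  p1=0, p2=1, p3=0: formula gives 1, F = 1 ✓
  p1=0, p2=1, p3=1: formula gives 1, but F = 0 ✗
Since they disagree at (0,1,1), the expression is not a correct formula for F.

No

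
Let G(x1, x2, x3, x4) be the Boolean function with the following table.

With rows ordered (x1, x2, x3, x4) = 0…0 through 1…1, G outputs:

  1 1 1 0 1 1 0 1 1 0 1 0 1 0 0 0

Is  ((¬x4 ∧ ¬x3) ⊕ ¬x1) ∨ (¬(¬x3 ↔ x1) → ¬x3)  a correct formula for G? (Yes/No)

No

Check the formula against G row by row:
  x1=0, x2=0, x3=0, x4=0: formula gives 1, G = 1 ✓
  x1=0, x2=0, x3=0, x4=1: formula gives 1, G = 1 ✓
  x1=0, x2=0, x3=1, x4=0: formula gives 1, G = 1 ✓
  x1=0, x2=0, x3=1, x4=1: formula gives 1, but G = 0 ✗
Since they disagree at (0,0,1,1), the expression is not a correct formula for G.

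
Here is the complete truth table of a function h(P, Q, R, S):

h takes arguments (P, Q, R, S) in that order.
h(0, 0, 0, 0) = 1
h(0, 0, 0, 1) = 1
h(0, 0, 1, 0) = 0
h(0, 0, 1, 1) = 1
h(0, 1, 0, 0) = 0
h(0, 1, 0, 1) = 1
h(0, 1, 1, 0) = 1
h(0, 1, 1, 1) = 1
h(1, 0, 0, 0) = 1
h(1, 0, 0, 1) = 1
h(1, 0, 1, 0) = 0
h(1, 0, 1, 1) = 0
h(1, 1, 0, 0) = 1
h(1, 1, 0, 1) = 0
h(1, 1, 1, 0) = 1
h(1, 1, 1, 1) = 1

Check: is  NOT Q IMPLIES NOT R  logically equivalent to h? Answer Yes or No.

Check the formula against h row by row:
  P=0, Q=0, R=0, S=0: formula gives 1, h = 1 ✓
  P=0, Q=0, R=0, S=1: formula gives 1, h = 1 ✓
  P=0, Q=0, R=1, S=0: formula gives 0, h = 0 ✓
  P=0, Q=0, R=1, S=1: formula gives 0, but h = 1 ✗
Since they disagree at (0,0,1,1), the expression is not a correct formula for h.

No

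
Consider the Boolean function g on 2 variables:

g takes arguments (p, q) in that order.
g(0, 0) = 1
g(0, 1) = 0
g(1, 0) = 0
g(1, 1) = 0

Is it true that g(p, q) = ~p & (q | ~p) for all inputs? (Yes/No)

No

Test each input against both g and the formula:
  p=0, q=0: formula gives 1, g = 1 ✓
  p=0, q=1: formula gives 1, but g = 0 ✗
A single disagreement suffices: at (0,1) they differ, so the formula does not compute g.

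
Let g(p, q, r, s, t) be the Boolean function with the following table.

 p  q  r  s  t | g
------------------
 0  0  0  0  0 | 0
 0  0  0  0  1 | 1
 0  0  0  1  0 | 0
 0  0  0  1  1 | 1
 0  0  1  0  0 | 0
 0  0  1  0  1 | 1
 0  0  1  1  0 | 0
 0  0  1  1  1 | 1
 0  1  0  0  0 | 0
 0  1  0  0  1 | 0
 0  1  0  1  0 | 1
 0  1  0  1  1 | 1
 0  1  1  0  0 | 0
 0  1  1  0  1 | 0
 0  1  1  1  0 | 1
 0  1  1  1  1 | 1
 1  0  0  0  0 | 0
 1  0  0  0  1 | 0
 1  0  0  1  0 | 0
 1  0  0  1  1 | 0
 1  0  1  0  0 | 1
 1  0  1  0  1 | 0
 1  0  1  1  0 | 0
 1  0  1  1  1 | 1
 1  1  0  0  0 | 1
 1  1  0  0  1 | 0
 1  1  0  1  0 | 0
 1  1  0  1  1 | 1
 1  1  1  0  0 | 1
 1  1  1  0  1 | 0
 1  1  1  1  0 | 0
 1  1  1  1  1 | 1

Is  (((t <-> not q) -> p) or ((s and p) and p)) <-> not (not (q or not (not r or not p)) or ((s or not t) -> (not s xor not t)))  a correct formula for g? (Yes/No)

Evaluate (((t <-> not q) -> p) or ((s and p) and p)) <-> not (not (q or not (not r or not p)) or ((s or not t) -> (not s xor not t))) on each row and compare to g:
  p=0, q=0, r=0, s=0, t=0: formula gives 0, g = 0 ✓
  p=0, q=0, r=0, s=0, t=1: formula gives 1, g = 1 ✓
  p=0, q=0, r=0, s=1, t=0: formula gives 0, g = 0 ✓
  p=0, q=0, r=0, s=1, t=1: formula gives 1, g = 1 ✓
  …and likewise for the remaining 28 rows.
All 32 rows match — the expression computes g exactly.

Yes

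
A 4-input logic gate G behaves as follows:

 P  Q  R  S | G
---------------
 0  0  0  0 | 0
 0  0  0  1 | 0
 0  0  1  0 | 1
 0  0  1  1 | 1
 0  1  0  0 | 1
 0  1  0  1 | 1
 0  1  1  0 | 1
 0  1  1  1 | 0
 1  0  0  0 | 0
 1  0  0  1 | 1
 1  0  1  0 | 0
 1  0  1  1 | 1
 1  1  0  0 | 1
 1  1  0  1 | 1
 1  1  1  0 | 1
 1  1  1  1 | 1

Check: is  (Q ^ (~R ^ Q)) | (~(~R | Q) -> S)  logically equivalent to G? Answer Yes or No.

No

Evaluate (Q ^ (~R ^ Q)) | (~(~R | Q) -> S) on each row and compare to G:
  P=0, Q=0, R=0, S=0: formula gives 1, but G = 0 ✗
A single disagreement suffices: at (0,0,0,0) they differ, so the formula does not compute G.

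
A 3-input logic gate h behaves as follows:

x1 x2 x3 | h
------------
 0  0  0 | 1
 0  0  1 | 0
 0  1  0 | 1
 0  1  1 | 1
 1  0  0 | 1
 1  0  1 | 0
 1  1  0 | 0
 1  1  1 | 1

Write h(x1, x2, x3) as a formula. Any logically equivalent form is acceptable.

There are just 3 zero rows: (0,0,1), (1,0,1), (1,1,0). Their minterms are ¬x1·¬x2·x3, x1·¬x2·x3, x1·x2·¬x3; the OR of those covers precisely the 0-outputs, and negating it yields h.

h(x1, x2, x3) = ~((((~x1 & ~x2) & x3) | ((x1 & ~x2) & x3)) | ((x1 & x2) & ~x3))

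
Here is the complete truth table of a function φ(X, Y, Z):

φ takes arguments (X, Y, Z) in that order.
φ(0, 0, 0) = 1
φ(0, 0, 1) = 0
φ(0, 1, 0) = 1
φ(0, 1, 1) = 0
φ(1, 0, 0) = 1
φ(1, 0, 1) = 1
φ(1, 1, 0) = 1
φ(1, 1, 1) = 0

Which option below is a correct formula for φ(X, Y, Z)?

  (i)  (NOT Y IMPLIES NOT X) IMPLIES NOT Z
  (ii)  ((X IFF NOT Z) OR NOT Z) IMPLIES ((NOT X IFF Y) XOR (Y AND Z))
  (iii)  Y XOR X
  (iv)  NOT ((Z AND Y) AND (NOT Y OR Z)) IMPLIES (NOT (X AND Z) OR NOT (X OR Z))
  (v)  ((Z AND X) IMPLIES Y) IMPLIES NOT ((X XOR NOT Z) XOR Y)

(ii) disagrees with φ on (0,0,0) (formula → 0, table → 1); rule it out.
(iii) disagrees with φ on (0,0,0) (formula → 0, table → 1); rule it out.
(iv) disagrees with φ on (0,0,1) (formula → 1, table → 0); rule it out.
(v) disagrees with φ on (0,0,0) (formula → 0, table → 1); rule it out.
(i) is the remaining candidate, and it agrees with φ on all 8 inputs.

i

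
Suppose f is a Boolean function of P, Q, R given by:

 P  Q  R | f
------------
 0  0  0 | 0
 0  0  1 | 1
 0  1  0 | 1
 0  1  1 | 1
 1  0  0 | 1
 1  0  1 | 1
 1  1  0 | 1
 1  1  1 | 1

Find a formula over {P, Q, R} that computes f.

f(P, Q, R) = (P or Q) or R

The output is 1 whenever at least one input is 1 — the OR of all inputs.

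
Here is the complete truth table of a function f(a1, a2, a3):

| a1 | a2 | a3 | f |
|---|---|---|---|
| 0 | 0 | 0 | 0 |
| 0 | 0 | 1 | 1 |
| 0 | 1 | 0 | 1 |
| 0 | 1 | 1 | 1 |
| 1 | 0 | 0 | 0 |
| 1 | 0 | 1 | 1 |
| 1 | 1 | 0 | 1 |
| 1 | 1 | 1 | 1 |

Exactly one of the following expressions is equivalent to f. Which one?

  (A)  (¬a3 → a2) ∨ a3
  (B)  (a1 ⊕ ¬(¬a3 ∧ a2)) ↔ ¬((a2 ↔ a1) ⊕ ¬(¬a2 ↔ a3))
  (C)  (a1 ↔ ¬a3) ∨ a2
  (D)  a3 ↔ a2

A

(B) fails at (0,0,0): the formula yields 1, f is 0.
(C) fails at (1,0,0): the formula yields 1, f is 0.
(D) fails at (0,0,0): the formula yields 1, f is 0.
(A) is the remaining candidate, and it agrees with f on all 8 inputs.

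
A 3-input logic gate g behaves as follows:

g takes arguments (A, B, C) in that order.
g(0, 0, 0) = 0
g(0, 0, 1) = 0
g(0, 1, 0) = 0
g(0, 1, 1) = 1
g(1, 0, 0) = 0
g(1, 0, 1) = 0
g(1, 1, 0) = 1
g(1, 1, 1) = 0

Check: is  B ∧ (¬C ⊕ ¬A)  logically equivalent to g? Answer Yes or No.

Yes

Check the formula against g row by row:
  A=0, B=0, C=0: formula gives 0, g = 0 ✓
  A=0, B=0, C=1: formula gives 0, g = 0 ✓
  A=0, B=1, C=0: formula gives 0, g = 0 ✓
  A=0, B=1, C=1: formula gives 1, g = 1 ✓
  A=1, B=0, C=0: formula gives 0, g = 0 ✓
  … (the remaining 3 rows also agree.)
Every row agrees, so the formula is equivalent.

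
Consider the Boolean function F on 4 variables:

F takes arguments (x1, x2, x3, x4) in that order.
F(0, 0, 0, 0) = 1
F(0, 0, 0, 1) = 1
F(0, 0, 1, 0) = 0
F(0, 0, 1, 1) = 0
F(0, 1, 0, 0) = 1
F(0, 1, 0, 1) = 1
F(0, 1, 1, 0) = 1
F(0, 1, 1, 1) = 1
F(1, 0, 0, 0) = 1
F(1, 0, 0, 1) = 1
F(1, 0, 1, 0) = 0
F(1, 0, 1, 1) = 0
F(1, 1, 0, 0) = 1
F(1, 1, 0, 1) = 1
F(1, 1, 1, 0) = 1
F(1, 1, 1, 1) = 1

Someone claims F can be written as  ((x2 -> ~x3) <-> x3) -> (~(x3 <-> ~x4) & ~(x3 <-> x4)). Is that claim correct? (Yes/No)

Test each input against both F and the formula:
  x1=0, x2=0, x3=0, x4=0: formula gives 1, F = 1 ✓
  x1=0, x2=0, x3=0, x4=1: formula gives 1, F = 1 ✓
  x1=0, x2=0, x3=1, x4=0: formula gives 0, F = 0 ✓
  x1=0, x2=0, x3=1, x4=1: formula gives 0, F = 0 ✓
  … (the remaining 12 rows also agree.)
All 16 rows match — the expression computes F exactly.

Yes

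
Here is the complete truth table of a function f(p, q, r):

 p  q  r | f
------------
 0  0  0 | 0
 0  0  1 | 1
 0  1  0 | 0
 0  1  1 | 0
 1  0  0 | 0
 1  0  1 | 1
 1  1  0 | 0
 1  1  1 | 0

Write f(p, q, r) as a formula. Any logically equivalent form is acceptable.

f(p, q, r) = ((p' · q') · r) + ((p · q') · r)

The 1-rows are (0,0,1), (1,0,1). Each contributes one minterm — ¬p·¬q·r; p·¬q·r — and their disjunction is a sum-of-products form of f.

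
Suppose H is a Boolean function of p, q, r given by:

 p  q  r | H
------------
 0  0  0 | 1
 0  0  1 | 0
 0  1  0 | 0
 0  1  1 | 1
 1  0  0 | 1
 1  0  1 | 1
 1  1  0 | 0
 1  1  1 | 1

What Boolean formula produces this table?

H(p, q, r) = ~((((~p & ~q) & r) | ((~p & q) & ~r)) | ((p & q) & ~r))

H is 0 on only 3 rows — (0,0,1), (0,1,0), (1,1,0). Writing each as a minterm (¬p·¬q·r, ¬p·q·¬r, p·q·¬r) and OR-ing them characterizes exactly where H=0, so H is the negation of that disjunction.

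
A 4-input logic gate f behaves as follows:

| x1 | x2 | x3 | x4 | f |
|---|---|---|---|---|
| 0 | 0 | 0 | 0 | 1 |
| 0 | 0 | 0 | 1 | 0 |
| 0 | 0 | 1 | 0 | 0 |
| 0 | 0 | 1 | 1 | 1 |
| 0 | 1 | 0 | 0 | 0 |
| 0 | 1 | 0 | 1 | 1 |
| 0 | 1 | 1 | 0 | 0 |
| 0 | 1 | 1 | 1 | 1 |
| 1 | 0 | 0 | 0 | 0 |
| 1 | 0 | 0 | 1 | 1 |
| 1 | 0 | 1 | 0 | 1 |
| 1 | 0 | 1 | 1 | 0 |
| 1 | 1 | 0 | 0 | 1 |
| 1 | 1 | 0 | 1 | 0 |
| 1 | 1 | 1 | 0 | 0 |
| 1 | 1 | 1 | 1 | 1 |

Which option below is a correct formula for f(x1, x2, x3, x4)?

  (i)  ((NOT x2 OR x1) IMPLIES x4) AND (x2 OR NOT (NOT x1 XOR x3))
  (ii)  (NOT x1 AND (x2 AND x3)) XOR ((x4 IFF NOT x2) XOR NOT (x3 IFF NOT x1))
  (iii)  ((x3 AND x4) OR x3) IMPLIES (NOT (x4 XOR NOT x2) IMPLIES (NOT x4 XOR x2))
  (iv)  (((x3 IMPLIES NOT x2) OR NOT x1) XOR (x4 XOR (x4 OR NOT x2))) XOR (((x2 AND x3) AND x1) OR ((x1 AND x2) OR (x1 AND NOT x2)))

ii

(i) fails at (0,0,0,0): the formula yields 0, f is 1.
(iii) fails at (0,0,0,1): the formula yields 1, f is 0.
(iv) fails at (0,0,0,0): the formula yields 0, f is 1.
Only (ii) survives; checking it on all 16 rows confirms it matches f.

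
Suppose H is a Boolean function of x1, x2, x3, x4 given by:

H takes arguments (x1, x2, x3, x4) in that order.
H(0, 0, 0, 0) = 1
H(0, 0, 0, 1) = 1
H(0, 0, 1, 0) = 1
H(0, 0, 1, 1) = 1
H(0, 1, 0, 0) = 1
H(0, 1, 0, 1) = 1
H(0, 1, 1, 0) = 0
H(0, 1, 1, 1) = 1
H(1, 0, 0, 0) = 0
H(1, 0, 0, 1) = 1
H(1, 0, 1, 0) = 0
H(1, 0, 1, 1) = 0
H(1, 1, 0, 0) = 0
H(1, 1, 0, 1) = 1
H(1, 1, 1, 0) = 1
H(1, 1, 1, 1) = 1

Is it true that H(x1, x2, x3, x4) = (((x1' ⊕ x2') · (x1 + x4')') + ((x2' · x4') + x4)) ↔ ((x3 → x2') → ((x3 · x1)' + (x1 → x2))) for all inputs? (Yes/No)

No

Check the formula against H row by row:
  x1=0, x2=0, x3=0, x4=0: formula gives 1, H = 1 ✓
  x1=0, x2=0, x3=0, x4=1: formula gives 1, H = 1 ✓
  x1=0, x2=0, x3=1, x4=0: formula gives 1, H = 1 ✓
  x1=0, x2=0, x3=1, x4=1: formula gives 1, H = 1 ✓
  x1=0, x2=1, x3=0, x4=0: formula gives 0, but H = 1 ✗
A single disagreement suffices: at (0,1,0,0) they differ, so the formula does not compute H.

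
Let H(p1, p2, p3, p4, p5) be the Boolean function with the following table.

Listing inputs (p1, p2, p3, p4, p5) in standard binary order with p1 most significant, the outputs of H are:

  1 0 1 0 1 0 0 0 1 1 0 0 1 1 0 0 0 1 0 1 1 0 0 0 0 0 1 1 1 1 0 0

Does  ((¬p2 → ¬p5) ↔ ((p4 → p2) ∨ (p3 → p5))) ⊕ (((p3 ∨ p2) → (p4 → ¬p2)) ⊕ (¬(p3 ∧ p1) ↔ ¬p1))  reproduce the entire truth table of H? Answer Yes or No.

Test each input against both H and the formula:
  p1=0, p2=0, p3=0, p4=0, p5=0: formula gives 1, H = 1 ✓
  p1=0, p2=0, p3=0, p4=0, p5=1: formula gives 0, H = 0 ✓
  p1=0, p2=0, p3=0, p4=1, p5=0: formula gives 1, H = 1 ✓
  p1=0, p2=0, p3=0, p4=1, p5=1: formula gives 0, H = 0 ✓
  … (the remaining 28 rows also agree.)
Every row agrees, so the formula is equivalent.

Yes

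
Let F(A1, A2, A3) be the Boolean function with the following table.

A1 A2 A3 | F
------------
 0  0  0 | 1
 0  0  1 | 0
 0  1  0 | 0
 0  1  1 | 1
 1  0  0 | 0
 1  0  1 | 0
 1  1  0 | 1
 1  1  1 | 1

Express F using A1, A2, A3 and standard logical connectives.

F=1 on 4 inputs: (0,0,0), (0,1,1), (1,1,0), (1,1,1). Reading each as a conjunction of literals (¬A1·¬A2·¬A3, ¬A1·A2·A3, A1·A2·¬A3, A1·A2·A3) and taking the OR gives the canonical DNF.

F(A1, A2, A3) = ((((~A1 & ~A2) & ~A3) | ((~A1 & A2) & A3)) | ((A1 & A2) & ~A3)) | ((A1 & A2) & A3)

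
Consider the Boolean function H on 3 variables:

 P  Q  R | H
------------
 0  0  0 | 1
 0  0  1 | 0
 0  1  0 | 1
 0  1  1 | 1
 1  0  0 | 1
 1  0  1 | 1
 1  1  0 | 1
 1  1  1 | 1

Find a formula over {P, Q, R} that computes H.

H is 0 on exactly one input, (0,0,1), whose minterm is ¬P·¬Q·R. So H is the negation of that single conjunction.

H(P, Q, R) = ¬((¬P ∧ ¬Q) ∧ R)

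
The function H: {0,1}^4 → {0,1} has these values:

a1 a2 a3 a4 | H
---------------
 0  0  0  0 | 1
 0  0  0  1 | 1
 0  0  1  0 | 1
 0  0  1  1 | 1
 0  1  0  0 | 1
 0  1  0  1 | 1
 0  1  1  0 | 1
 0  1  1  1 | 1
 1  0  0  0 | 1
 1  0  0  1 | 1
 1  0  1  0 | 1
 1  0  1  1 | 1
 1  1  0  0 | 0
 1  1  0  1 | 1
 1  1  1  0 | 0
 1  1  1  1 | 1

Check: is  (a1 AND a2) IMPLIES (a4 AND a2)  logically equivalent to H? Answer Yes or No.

Evaluate (a1 AND a2) IMPLIES (a4 AND a2) on each row and compare to H:
  a1=0, a2=0, a3=0, a4=0: formula gives 1, H = 1 ✓
  a1=0, a2=0, a3=0, a4=1: formula gives 1, H = 1 ✓
  a1=0, a2=0, a3=1, a4=0: formula gives 1, H = 1 ✓
  a1=0, a2=0, a3=1, a4=1: formula gives 1, H = 1 ✓
  …and likewise for the remaining 12 rows.
Every row agrees, so the formula is equivalent.

Yes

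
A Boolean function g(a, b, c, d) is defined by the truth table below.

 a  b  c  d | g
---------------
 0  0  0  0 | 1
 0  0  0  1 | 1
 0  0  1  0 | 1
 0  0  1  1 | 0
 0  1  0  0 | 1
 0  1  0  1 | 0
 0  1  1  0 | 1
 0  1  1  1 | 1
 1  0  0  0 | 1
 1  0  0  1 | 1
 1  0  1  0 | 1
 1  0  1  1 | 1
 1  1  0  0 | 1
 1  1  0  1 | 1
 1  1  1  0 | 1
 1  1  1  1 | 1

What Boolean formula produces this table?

The 0-rows are (0,0,1,1), (0,1,0,1). Take each as a conjunction (¬a·¬b·c·d, ¬a·b·¬c·d), form their disjunction, and complement — that gives a formula that is 1 everywhere g is.

g(a, b, c, d) = NOT ((((NOT a AND NOT b) AND c) AND d) OR (((NOT a AND b) AND NOT c) AND d))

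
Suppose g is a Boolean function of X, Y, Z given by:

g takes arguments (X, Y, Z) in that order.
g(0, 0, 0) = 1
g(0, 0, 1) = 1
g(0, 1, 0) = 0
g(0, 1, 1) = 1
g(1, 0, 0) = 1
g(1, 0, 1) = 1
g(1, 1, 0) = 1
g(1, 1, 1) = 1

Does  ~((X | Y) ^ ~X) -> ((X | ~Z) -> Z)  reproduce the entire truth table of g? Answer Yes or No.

Yes

Check the formula against g row by row:
  X=0, Y=0, Z=0: formula gives 1, g = 1 ✓
  X=0, Y=0, Z=1: formula gives 1, g = 1 ✓
  X=0, Y=1, Z=0: formula gives 0, g = 0 ✓
  X=0, Y=1, Z=1: formula gives 1, g = 1 ✓
  X=1, Y=0, Z=0: formula gives 1, g = 1 ✓
  … (the remaining 3 rows also agree.)
All 8 rows match — the expression computes g exactly.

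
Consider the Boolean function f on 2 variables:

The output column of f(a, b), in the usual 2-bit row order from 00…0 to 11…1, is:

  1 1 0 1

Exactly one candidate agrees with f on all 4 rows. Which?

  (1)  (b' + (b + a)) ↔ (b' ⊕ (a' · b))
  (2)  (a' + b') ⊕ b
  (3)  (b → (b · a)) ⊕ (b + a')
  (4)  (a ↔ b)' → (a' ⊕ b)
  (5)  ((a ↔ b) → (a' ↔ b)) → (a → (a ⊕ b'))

(1): at (1,0) it gives 1, but f = 0 — eliminated.
(2): at (0,1) it gives 0, but f = 1 — eliminated.
(3): at (0,0) it gives 0, but f = 1 — eliminated.
(4): at (0,1) it gives 0, but f = 1 — eliminated.
That leaves (5). Evaluating it on every row reproduces the table of f exactly.

5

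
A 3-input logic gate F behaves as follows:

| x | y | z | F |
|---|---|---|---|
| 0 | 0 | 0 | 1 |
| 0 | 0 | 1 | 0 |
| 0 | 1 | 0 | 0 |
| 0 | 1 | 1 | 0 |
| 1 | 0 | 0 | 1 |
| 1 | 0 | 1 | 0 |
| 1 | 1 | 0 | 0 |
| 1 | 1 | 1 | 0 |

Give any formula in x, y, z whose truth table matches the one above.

F(x, y, z) = ((x' · y') · z') + ((x · y') · z')

F=1 on 2 inputs: (0,0,0), (1,0,0). Reading each as a conjunction of literals (¬x·¬y·¬z, x·¬y·¬z) and taking the OR gives the canonical DNF.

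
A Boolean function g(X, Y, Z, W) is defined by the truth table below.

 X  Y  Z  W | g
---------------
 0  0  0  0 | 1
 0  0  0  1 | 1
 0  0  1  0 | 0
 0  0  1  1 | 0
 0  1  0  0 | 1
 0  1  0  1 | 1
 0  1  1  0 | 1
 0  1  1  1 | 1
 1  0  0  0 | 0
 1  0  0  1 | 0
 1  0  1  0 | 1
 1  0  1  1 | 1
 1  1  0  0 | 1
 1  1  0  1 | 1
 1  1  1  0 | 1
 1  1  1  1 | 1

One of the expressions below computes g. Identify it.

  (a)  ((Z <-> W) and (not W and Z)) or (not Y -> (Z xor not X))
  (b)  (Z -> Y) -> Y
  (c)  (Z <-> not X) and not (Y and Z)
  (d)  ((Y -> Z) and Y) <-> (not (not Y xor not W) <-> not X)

a

(b) fails at (0,0,0,0): the formula yields 0, g is 1.
(c) fails at (0,0,0,0): the formula yields 0, g is 1.
(d) fails at (0,0,0,0): the formula yields 0, g is 1.
(a) is the remaining candidate, and it agrees with g on all 16 inputs.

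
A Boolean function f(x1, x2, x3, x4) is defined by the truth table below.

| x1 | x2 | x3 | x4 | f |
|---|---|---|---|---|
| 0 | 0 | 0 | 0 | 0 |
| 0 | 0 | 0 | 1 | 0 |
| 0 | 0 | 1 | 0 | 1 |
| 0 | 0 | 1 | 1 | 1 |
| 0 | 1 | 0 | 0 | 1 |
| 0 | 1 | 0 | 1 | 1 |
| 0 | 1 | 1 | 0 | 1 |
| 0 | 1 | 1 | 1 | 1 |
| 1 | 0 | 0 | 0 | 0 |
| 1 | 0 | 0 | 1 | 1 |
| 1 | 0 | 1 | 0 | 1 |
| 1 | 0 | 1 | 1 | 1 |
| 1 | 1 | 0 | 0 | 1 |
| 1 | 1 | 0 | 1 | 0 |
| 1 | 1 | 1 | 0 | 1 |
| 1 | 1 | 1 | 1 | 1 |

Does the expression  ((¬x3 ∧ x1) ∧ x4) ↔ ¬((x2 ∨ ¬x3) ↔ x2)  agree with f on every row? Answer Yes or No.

Evaluate ((¬x3 ∧ x1) ∧ x4) ↔ ¬((x2 ∨ ¬x3) ↔ x2) on each row and compare to f:
  x1=0, x2=0, x3=0, x4=0: formula gives 0, f = 0 ✓
  x1=0, x2=0, x3=0, x4=1: formula gives 0, f = 0 ✓
  x1=0, x2=0, x3=1, x4=0: formula gives 1, f = 1 ✓
  x1=0, x2=0, x3=1, x4=1: formula gives 1, f = 1 ✓
  …and likewise for the remaining 12 rows.
Every row agrees, so the formula is equivalent.

Yes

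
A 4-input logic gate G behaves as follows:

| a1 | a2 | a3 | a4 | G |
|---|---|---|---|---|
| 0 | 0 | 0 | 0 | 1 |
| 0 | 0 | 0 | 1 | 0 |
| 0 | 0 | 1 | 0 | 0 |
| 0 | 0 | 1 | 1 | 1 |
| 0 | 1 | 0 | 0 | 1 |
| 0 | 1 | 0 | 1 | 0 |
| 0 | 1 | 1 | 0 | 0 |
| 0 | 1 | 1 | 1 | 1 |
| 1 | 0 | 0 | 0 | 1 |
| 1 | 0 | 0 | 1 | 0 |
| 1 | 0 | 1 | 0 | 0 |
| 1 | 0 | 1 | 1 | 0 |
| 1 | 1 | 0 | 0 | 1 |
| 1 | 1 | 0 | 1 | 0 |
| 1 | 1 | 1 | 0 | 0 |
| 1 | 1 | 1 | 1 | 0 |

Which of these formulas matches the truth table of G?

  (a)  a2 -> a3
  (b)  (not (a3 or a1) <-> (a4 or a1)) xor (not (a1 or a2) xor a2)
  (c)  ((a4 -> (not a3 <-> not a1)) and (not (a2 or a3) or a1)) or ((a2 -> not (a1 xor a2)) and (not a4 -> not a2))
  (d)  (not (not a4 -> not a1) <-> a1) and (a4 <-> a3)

(a) disagrees with G on (0,0,0,1) (formula → 1, table → 0); rule it out.
(b) disagrees with G on (1,0,0,0) (formula → 0, table → 1); rule it out.
(c) disagrees with G on (0,0,0,1) (formula → 1, table → 0); rule it out.
Only (d) survives; checking it on all 16 rows confirms it matches G.

d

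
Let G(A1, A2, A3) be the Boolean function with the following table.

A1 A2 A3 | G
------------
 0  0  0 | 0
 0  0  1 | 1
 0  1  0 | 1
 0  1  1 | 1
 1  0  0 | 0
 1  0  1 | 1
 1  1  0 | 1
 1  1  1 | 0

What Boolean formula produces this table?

G(A1, A2, A3) = not ((((not A1 and not A2) and not A3) or ((A1 and not A2) and not A3)) or ((A1 and A2) and A3))

G is 0 on only 3 rows — (0,0,0), (1,0,0), (1,1,1). Writing each as a minterm (¬A1·¬A2·¬A3, A1·¬A2·¬A3, A1·A2·A3) and OR-ing them characterizes exactly where G=0, so G is the negation of that disjunction.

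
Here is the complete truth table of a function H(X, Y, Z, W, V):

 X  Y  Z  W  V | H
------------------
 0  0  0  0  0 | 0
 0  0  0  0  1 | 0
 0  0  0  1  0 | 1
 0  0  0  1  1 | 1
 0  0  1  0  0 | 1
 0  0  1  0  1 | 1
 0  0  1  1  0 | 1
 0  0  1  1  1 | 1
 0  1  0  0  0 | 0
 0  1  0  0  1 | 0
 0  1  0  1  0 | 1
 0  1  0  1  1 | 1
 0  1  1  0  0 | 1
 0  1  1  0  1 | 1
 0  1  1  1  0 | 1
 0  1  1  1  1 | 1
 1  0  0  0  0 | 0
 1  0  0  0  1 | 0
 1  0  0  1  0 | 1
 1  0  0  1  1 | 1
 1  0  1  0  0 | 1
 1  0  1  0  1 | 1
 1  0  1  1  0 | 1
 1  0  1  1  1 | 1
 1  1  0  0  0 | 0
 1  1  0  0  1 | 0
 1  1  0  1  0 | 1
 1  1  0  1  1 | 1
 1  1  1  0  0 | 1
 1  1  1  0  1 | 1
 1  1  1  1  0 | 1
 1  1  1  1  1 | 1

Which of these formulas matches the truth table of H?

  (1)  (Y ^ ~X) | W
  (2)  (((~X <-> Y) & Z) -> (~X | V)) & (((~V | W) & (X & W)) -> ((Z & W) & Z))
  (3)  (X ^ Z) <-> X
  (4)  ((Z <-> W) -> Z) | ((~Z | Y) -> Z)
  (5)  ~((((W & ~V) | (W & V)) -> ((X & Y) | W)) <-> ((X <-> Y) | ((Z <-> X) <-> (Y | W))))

(1) fails at (0,0,0,0,0): the formula yields 1, H is 0.
(2) fails at (0,0,0,0,0): the formula yields 1, H is 0.
(3) fails at (0,0,0,0,0): the formula yields 1, H is 0.
(5) fails at (0,0,0,1,0): the formula yields 0, H is 1.
Only (4) survives; checking it on all 32 rows confirms it matches H.

4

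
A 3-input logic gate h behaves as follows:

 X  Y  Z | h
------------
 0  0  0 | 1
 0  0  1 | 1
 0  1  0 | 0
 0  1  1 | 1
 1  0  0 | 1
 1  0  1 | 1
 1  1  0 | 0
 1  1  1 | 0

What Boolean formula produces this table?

h is 0 on only 3 rows — (0,1,0), (1,1,0), (1,1,1). Writing each as a minterm (¬X·Y·¬Z, X·Y·¬Z, X·Y·Z) and OR-ing them characterizes exactly where h=0, so h is the negation of that disjunction.

h(X, Y, Z) = not ((((not X and Y) and not Z) or ((X and Y) and not Z)) or ((X and Y) and Z))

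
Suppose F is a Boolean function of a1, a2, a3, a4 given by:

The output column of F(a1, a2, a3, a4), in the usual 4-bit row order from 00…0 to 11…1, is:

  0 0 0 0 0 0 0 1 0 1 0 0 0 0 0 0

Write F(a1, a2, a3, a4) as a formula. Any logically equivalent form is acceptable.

F=1 on 2 inputs: (0,1,1,1), (1,0,0,1). Reading each as a conjunction of literals (¬a1·a2·a3·a4, a1·¬a2·¬a3·a4) and taking the OR gives the canonical DNF.

F(a1, a2, a3, a4) = (((¬a1 ∧ a2) ∧ a3) ∧ a4) ∨ (((a1 ∧ ¬a2) ∧ ¬a3) ∧ a4)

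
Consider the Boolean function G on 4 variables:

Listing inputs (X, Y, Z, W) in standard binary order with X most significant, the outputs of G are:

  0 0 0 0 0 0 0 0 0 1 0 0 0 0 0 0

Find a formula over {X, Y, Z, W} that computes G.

G(X, Y, Z, W) = ((X and not Y) and not Z) and W

Only row (1,0,0,1) gives 1. That row's minterm X·¬Y·¬Z·W is G directly.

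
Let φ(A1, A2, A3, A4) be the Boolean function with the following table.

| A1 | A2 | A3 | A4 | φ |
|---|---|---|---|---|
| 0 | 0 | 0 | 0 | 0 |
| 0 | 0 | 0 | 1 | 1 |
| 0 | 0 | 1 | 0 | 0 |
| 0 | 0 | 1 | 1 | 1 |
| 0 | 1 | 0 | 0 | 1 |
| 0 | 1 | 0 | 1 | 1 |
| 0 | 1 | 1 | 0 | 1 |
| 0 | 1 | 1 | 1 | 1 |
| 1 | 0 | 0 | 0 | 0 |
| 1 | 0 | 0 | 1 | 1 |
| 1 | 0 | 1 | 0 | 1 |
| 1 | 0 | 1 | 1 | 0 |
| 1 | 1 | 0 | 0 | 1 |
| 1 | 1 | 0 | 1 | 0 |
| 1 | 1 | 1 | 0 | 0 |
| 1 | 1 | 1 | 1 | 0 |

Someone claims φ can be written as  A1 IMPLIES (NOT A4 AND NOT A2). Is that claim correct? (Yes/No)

Test each input against both φ and the formula:
  A1=0, A2=0, A3=0, A4=0: formula gives 1, but φ = 0 ✗
A single disagreement suffices: at (0,0,0,0) they differ, so the formula does not compute φ.

No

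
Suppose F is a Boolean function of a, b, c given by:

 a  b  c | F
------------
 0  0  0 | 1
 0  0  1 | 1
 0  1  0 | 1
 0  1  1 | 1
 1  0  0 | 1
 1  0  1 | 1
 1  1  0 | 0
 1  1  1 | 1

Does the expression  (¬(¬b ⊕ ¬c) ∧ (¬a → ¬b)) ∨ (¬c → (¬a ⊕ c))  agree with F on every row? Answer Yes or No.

Evaluate (¬(¬b ⊕ ¬c) ∧ (¬a → ¬b)) ∨ (¬c → (¬a ⊕ c)) on each row and compare to F:
  a=0, b=0, c=0: formula gives 1, F = 1 ✓
  a=0, b=0, c=1: formula gives 1, F = 1 ✓
  a=0, b=1, c=0: formula gives 1, F = 1 ✓
  a=0, b=1, c=1: formula gives 1, F = 1 ✓
  a=1, b=0, c=0: formula gives 1, F = 1 ✓
  … (the remaining 3 rows also agree.)
No disagreement on any input; they are logically equivalent.

Yes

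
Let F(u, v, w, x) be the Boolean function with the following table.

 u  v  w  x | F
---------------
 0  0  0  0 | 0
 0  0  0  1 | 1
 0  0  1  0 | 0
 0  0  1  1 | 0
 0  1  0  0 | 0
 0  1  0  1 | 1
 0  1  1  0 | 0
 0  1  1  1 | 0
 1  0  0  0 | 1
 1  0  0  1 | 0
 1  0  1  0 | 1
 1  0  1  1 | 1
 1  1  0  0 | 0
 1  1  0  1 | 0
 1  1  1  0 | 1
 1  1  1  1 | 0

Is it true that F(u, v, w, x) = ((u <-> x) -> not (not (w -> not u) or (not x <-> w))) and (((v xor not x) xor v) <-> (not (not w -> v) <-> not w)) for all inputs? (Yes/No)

No

Evaluate ((u <-> x) -> not (not (w -> not u) or (not x <-> w))) and (((v xor not x) xor v) <-> (not (not w -> v) <-> not w)) on each row and compare to F:
  u=0, v=0, w=0, x=0: formula gives 1, but F = 0 ✗
Row (0,0,0,0) is a counterexample, so the formula is not equivalent to F.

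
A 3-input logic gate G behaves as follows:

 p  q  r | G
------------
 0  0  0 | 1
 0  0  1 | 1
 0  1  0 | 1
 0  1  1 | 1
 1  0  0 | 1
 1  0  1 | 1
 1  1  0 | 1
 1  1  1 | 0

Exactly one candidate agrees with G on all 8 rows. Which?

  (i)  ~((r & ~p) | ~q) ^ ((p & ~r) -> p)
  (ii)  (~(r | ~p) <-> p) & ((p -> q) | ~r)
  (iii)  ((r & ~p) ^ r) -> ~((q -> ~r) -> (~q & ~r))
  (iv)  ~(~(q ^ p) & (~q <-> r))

(i) disagrees with G on (0,1,0) (formula → 0, table → 1); rule it out.
(ii) disagrees with G on (1,0,1) (formula → 0, table → 1); rule it out.
(iv) disagrees with G on (0,0,1) (formula → 0, table → 1); rule it out.
That leaves (iii). Evaluating it on every row reproduces the table of G exactly.

iii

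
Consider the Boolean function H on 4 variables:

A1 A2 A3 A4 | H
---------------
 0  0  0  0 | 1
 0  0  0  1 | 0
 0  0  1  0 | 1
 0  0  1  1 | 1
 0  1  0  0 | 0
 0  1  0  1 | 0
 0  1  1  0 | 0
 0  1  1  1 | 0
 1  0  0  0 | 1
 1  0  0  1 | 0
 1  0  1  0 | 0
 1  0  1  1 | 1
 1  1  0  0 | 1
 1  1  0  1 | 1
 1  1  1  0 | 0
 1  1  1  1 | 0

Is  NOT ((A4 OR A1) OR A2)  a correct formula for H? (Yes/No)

No

Evaluate NOT ((A4 OR A1) OR A2) on each row and compare to H:
  A1=0, A2=0, A3=0, A4=0: formula gives 1, H = 1 ✓
  A1=0, A2=0, A3=0, A4=1: formula gives 0, H = 0 ✓
  A1=0, A2=0, A3=1, A4=0: formula gives 1, H = 1 ✓
  A1=0, A2=0, A3=1, A4=1: formula gives 0, but H = 1 ✗
A single disagreement suffices: at (0,0,1,1) they differ, so the formula does not compute H.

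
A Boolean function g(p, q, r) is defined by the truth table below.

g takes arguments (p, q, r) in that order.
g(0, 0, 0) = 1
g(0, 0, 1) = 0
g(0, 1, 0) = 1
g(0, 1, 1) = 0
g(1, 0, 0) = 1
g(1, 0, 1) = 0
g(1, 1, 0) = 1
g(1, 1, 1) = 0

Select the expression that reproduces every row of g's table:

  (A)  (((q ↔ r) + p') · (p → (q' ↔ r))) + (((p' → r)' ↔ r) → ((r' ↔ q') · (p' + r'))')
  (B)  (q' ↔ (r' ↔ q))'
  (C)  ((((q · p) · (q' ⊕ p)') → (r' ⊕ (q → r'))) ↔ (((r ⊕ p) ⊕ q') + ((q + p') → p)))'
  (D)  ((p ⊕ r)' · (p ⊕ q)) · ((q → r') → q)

(A): at (0,0,1) it gives 1, but g = 0 — eliminated.
(C): at (0,0,0) it gives 0, but g = 1 — eliminated.
(D): at (0,0,0) it gives 0, but g = 1 — eliminated.
That leaves (B). Evaluating it on every row reproduces the table of g exactly.

B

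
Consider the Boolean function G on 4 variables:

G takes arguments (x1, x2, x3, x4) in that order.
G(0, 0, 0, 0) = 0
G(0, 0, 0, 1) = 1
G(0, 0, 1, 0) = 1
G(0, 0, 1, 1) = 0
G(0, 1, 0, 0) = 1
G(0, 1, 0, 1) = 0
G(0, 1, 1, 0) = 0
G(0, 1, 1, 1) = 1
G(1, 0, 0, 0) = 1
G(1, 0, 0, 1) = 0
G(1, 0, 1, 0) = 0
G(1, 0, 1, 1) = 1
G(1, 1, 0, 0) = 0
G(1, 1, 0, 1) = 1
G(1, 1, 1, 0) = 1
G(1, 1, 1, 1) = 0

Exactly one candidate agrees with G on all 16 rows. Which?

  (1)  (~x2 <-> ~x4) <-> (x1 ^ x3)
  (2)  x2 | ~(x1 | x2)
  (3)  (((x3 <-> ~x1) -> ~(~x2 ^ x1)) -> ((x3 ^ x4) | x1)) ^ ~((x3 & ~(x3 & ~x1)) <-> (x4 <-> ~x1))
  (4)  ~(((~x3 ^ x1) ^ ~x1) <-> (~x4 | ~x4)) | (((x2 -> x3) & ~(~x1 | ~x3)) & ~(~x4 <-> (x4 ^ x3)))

(2) disagrees with G on (0,0,0,0) (formula → 1, table → 0); rule it out.
(3) disagrees with G on (0,0,0,1) (formula → 0, table → 1); rule it out.
(4) disagrees with G on (0,0,0,0) (formula → 1, table → 0); rule it out.
That leaves (1). Evaluating it on every row reproduces the table of G exactly.

1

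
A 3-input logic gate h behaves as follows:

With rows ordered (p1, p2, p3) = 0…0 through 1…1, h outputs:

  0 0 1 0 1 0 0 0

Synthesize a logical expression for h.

h=1 on 2 inputs: (0,1,0), (1,0,0). Reading each as a conjunction of literals (¬p1·p2·¬p3, p1·¬p2·¬p3) and taking the OR gives the canonical DNF.

h(p1, p2, p3) = ((NOT p1 AND p2) AND NOT p3) OR ((p1 AND NOT p2) AND NOT p3)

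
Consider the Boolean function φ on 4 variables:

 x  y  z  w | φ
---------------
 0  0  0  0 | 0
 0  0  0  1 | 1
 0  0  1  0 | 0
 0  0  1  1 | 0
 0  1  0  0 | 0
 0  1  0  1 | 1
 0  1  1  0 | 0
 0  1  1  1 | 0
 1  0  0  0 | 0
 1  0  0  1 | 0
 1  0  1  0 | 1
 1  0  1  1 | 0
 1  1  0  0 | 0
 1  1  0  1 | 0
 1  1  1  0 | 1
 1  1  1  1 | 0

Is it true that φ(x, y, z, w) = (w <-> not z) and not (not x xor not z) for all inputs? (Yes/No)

Check the formula against φ row by row:
  x=0, y=0, z=0, w=0: formula gives 0, φ = 0 ✓
  x=0, y=0, z=0, w=1: formula gives 1, φ = 1 ✓
  x=0, y=0, z=1, w=0: formula gives 0, φ = 0 ✓
  x=0, y=0, z=1, w=1: formula gives 0, φ = 0 ✓
  … (the remaining 12 rows also agree.)
No disagreement on any input; they are logically equivalent.

Yes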